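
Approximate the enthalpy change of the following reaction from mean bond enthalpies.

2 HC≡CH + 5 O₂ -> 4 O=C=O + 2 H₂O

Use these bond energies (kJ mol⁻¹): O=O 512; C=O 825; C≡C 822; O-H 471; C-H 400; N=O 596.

Bonds broken (reactants):
  C≡C: 2 × 822 = 1644
  C-H: 4 × 400 = 1600
  O=O: 5 × 512 = 2560
  Σ(broken) = 5804 kJ
Bonds formed (products):
  C=O: 8 × 825 = 6600
  O-H: 4 × 471 = 1884
  Σ(formed) = 8484 kJ
ΔH = Σ(broken) − Σ(formed) = 5804 − 8484 = −2680 kJ

ΔH ≈ −2680 kJ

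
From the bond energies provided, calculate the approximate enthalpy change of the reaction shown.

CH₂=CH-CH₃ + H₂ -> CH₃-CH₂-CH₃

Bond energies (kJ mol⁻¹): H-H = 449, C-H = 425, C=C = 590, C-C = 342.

Bonds broken (reactants):
  C-C: 1 × 342 = 342
  C-H: 6 × 425 = 2550
  C=C: 1 × 590 = 590
  H-H: 1 × 449 = 449
  Σ(broken) = 3931 kJ
Bonds formed (products):
  C-C: 2 × 342 = 684
  C-H: 8 × 425 = 3400
  Σ(formed) = 4084 kJ
ΔH = Σ(broken) − Σ(formed) = 3931 − 4084 = −153 kJ

ΔH ≈ −153 kJ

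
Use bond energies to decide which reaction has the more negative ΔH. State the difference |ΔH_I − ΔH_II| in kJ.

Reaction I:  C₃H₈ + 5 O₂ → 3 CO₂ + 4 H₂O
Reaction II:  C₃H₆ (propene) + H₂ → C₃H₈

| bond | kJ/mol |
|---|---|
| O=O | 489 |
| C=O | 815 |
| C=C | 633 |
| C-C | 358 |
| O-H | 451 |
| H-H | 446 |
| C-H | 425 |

Reaction I, by 1808 kJ

Reaction I:
  Bonds broken (reactants):
    C-C: 2 × 358 = 716
    C-H: 8 × 425 = 3400
    O=O: 5 × 489 = 2445
    Σ(broken) = 6561 kJ
  Bonds formed (products):
    C=O: 6 × 815 = 4890
    O-H: 8 × 451 = 3608
    Σ(formed) = 8498 kJ
  ΔH_I = 6561 − 8498 = −1937 kJ
Reaction II:
  Bonds broken (reactants):
    C-C: 1 × 358 = 358
    C-H: 6 × 425 = 2550
    C=C: 1 × 633 = 633
    H-H: 1 × 446 = 446
    Σ(broken) = 3987 kJ
  Bonds formed (products):
    C-C: 2 × 358 = 716
    C-H: 8 × 425 = 3400
    Σ(formed) = 4116 kJ
  ΔH_II = 3987 − 4116 = −129 kJ
ΔH_I − ΔH_II = −1808 kJ, so reaction I has the more negative ΔH; |ΔH_I − ΔH_II| = 1808 kJ.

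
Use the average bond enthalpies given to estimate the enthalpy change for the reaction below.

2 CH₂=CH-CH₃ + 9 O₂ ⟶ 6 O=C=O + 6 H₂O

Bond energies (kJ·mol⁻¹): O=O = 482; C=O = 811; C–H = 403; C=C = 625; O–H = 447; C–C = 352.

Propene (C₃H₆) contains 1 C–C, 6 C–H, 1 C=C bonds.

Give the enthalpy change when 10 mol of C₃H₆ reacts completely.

ΔH = −19840 kJ

Bonds broken (reactants):
  C–C: 2 × 352 = 704
  C–H: 12 × 403 = 4836
  C=C: 2 × 625 = 1250
  O=O: 9 × 482 = 4338
  Σ(broken) = 11128 kJ
Bonds formed (products):
  C=O: 12 × 811 = 9732
  O–H: 12 × 447 = 5364
  Σ(formed) = 15096 kJ
ΔH = Σ(broken) − Σ(formed) = 11128 − 15096 = −3968 kJ
For 5× the reaction as written: 5 × (−3968) = −19840 kJ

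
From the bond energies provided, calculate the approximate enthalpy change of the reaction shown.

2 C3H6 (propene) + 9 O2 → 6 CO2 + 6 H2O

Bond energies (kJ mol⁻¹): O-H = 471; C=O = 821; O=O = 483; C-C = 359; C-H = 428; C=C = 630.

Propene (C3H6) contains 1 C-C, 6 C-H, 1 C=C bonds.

ΔH ≈ −4043 kJ

Bonds broken (reactants):
  C-C: 2 × 359 = 718
  C-H: 12 × 428 = 5136
  C=C: 2 × 630 = 1260
  O=O: 9 × 483 = 4347
  Σ(broken) = 11461 kJ
Bonds formed (products):
  C=O: 12 × 821 = 9852
  O-H: 12 × 471 = 5652
  Σ(formed) = 15504 kJ
ΔH = Σ(broken) − Σ(formed) = 11461 − 15504 = −4043 kJ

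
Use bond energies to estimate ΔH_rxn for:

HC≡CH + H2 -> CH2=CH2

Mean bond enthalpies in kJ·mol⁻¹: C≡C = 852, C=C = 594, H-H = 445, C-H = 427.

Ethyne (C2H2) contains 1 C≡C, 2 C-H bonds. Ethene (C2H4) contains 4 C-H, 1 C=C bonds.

Bonds broken (reactants):
  C≡C: 1 × 852 = 852
  C-H: 2 × 427 = 854
  H-H: 1 × 445 = 445
  Σ(broken) = 2151 kJ
Bonds formed (products):
  C-H: 4 × 427 = 1708
  C=C: 1 × 594 = 594
  Σ(formed) = 2302 kJ
ΔH = Σ(broken) − Σ(formed) = 2151 − 2302 = −151 kJ

ΔH ≈ −151 kJ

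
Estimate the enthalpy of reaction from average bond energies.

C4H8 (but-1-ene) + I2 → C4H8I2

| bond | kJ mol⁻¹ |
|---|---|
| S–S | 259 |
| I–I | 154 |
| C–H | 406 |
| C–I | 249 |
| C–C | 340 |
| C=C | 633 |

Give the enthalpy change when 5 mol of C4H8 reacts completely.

Bonds broken (reactants):
  C–C: 2 × 340 = 680
  C–H: 8 × 406 = 3248
  C=C: 1 × 633 = 633
  I–I: 1 × 154 = 154
  Σ(broken) = 4715 kJ
Bonds formed (products):
  C–C: 3 × 340 = 1020
  C–H: 8 × 406 = 3248
  C–I: 2 × 249 = 498
  Σ(formed) = 4766 kJ
ΔH = Σ(broken) − Σ(formed) = 4715 − 4766 = −51 kJ
For 5× the reaction as written: 5 × (−51) = −255 kJ

ΔH = −255 kJ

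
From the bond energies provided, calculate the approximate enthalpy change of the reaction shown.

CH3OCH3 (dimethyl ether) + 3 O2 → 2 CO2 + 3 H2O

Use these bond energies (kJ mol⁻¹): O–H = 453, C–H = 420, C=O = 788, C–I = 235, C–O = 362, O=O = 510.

ΔH ≈ −1096 kJ

Bonds broken (reactants):
  C–H: 6 × 420 = 2520
  C–O: 2 × 362 = 724
  O=O: 3 × 510 = 1530
  Σ(broken) = 4774 kJ
Bonds formed (products):
  C=O: 4 × 788 = 3152
  O–H: 6 × 453 = 2718
  Σ(formed) = 5870 kJ
ΔH = Σ(broken) − Σ(formed) = 4774 − 5870 = −1096 kJ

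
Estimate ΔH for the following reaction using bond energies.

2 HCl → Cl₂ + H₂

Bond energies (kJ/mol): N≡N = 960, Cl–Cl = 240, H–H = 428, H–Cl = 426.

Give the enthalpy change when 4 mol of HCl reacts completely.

Bonds broken (reactants):
  H–Cl: 2 × 426 = 852
  Σ(broken) = 852 kJ
Bonds formed (products):
  Cl–Cl: 1 × 240 = 240
  H–H: 1 × 428 = 428
  Σ(formed) = 668 kJ
ΔH = Σ(broken) − Σ(formed) = 852 − 668 = +184 kJ
For 2× the reaction as written: 2 × (+184) = +368 kJ

ΔH = +368 kJ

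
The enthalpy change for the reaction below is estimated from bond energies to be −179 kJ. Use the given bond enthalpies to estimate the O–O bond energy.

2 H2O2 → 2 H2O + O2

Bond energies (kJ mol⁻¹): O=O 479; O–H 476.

D(O–O) ≈ 150 kJ/mol

Let D be the O–O bond energy.
Σ(broken) = 4×476 + 2×D = 1904 + 2D
Σ(formed) = 4×476 + 1×479 = 2383
ΔH = Σ(broken) − Σ(formed) = (1904 + 2D) − (2383) = −479 + 2D
Setting this equal to −179 kJ gives 2D = 300, so D = 150 kJ/mol.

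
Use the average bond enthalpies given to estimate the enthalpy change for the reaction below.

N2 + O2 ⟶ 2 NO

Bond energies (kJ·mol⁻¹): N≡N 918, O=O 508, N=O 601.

Bonds broken (reactants):
  N≡N: 1 × 918 = 918
  O=O: 1 × 508 = 508
  Σ(broken) = 1426 kJ
Bonds formed (products):
  N=O: 2 × 601 = 1202
  Σ(formed) = 1202 kJ
ΔH = Σ(broken) − Σ(formed) = 1426 − 1202 = +224 kJ

ΔH ≈ +224 kJ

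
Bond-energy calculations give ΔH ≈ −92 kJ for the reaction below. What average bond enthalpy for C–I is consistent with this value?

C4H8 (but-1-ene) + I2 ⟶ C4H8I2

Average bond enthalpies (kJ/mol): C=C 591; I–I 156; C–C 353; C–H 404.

D(C–I) ≈ 243 kJ/mol

Let D be the C–I bond energy.
Σ(broken) = 2×353 + 8×404 + 1×591 + 1×156 = 4685
Σ(formed) = 3×353 + 8×404 + 2×D = 4291 + 2D
ΔH = Σ(broken) − Σ(formed) = (4685) − (4291 + 2D) = +394 − 2D
Setting this equal to −92 kJ gives 2D = 486, so D = 243 kJ/mol.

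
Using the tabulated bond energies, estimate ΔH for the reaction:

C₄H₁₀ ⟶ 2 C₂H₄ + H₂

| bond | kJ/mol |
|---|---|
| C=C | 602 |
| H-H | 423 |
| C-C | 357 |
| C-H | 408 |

Bonds broken (reactants):
  C-C: 3 × 357 = 1071
  C-H: 10 × 408 = 4080
  Σ(broken) = 5151 kJ
Bonds formed (products):
  C-H: 8 × 408 = 3264
  C=C: 2 × 602 = 1204
  H-H: 1 × 423 = 423
  Σ(formed) = 4891 kJ
ΔH = Σ(broken) − Σ(formed) = 5151 − 4891 = +260 kJ

ΔH ≈ +260 kJ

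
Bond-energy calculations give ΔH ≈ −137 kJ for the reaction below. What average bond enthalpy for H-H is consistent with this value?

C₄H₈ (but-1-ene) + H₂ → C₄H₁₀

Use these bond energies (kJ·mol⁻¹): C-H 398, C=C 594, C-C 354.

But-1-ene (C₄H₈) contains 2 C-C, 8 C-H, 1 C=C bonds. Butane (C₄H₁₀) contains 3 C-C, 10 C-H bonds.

D(H-H) ≈ 419 kJ/mol

Let D be the H-H bond energy.
Σ(broken) = 2×354 + 8×398 + 1×594 + 1×D = 4486 + D
Σ(formed) = 3×354 + 10×398 = 5042
ΔH = Σ(broken) − Σ(formed) = (4486 + D) − (5042) = −556 + D
Setting this equal to −137 kJ gives D = 419 kJ/mol.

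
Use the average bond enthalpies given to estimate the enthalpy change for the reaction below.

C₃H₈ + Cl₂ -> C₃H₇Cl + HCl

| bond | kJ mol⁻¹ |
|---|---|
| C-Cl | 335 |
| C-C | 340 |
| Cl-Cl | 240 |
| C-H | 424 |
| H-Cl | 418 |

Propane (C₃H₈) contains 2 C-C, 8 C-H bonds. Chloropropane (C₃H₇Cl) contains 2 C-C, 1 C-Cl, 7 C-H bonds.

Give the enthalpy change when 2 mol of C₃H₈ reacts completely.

ΔH = −178 kJ

Bonds broken (reactants):
  C-C: 2 × 340 = 680
  C-H: 8 × 424 = 3392
  Cl-Cl: 1 × 240 = 240
  Σ(broken) = 4312 kJ
Bonds formed (products):
  C-C: 2 × 340 = 680
  C-Cl: 1 × 335 = 335
  C-H: 7 × 424 = 2968
  H-Cl: 1 × 418 = 418
  Σ(formed) = 4401 kJ
ΔH = Σ(broken) − Σ(formed) = 4312 − 4401 = −89 kJ
For 2× the reaction as written: 2 × (−89) = −178 kJ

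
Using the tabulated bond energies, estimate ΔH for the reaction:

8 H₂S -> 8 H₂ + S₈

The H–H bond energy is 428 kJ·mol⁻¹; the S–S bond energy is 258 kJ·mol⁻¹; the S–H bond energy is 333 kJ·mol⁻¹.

ΔH ≈ −160 kJ

Bonds broken (reactants):
  S–H: 16 × 333 = 5328
  Σ(broken) = 5328 kJ
Bonds formed (products):
  H–H: 8 × 428 = 3424
  S–S: 8 × 258 = 2064
  Σ(formed) = 5488 kJ
ΔH = Σ(broken) − Σ(formed) = 5328 − 5488 = −160 kJ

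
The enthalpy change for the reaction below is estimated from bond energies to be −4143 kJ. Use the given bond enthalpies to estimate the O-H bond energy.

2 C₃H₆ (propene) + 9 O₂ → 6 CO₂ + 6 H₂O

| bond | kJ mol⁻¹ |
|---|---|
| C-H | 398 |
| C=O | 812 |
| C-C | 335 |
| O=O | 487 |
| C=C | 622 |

D(O-H) ≈ 456 kJ/mol

Let D be the O-H bond energy.
Σ(broken) = 2×335 + 12×398 + 2×622 + 9×487 = 11073
Σ(formed) = 12×812 + 12×D = 9744 + 12D
ΔH = Σ(broken) − Σ(formed) = (11073) − (9744 + 12D) = +1329 − 12D
Setting this equal to −4143 kJ gives 12D = 5472, so D = 456 kJ/mol.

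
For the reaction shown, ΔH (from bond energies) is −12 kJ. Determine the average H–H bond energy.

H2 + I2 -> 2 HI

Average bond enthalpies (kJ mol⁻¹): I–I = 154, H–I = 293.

Let D be the H–H bond energy.
Σ(broken) = 1×D + 1×154 = 154 + D
Σ(formed) = 2×293 = 586
ΔH = Σ(broken) − Σ(formed) = (154 + D) − (586) = −432 + D
Setting this equal to −12 kJ gives D = 420 kJ/mol.

D(H–H) ≈ 420 kJ/mol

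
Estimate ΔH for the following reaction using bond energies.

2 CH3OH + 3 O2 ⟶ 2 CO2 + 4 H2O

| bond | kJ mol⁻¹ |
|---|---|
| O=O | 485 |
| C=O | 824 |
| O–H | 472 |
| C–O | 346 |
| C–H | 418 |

Bonds broken (reactants):
  C–H: 6 × 418 = 2508
  C–O: 2 × 346 = 692
  O–H: 2 × 472 = 944
  O=O: 3 × 485 = 1455
  Σ(broken) = 5599 kJ
Bonds formed (products):
  C=O: 4 × 824 = 3296
  O–H: 8 × 472 = 3776
  Σ(formed) = 7072 kJ
ΔH = Σ(broken) − Σ(formed) = 5599 − 7072 = −1473 kJ

ΔH ≈ −1473 kJ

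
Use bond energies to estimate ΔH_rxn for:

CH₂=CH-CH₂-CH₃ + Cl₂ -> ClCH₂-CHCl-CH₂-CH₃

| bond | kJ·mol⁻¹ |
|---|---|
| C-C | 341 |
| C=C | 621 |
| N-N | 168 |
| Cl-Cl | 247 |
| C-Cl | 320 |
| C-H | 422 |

Bonds broken (reactants):
  C-C: 2 × 341 = 682
  C-H: 8 × 422 = 3376
  C=C: 1 × 621 = 621
  Cl-Cl: 1 × 247 = 247
  Σ(broken) = 4926 kJ
Bonds formed (products):
  C-C: 3 × 341 = 1023
  C-Cl: 2 × 320 = 640
  C-H: 8 × 422 = 3376
  Σ(formed) = 5039 kJ
ΔH = Σ(broken) − Σ(formed) = 4926 − 5039 = −113 kJ

ΔH ≈ −113 kJ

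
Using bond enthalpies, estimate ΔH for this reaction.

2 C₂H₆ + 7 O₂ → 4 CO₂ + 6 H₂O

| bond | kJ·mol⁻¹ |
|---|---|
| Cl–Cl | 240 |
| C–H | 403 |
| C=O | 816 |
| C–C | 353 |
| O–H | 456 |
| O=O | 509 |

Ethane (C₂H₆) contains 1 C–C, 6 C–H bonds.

ΔH ≈ −2895 kJ

Bonds broken (reactants):
  C–C: 2 × 353 = 706
  C–H: 12 × 403 = 4836
  O=O: 7 × 509 = 3563
  Σ(broken) = 9105 kJ
Bonds formed (products):
  C=O: 8 × 816 = 6528
  O–H: 12 × 456 = 5472
  Σ(formed) = 12000 kJ
ΔH = Σ(broken) − Σ(formed) = 9105 − 12000 = −2895 kJ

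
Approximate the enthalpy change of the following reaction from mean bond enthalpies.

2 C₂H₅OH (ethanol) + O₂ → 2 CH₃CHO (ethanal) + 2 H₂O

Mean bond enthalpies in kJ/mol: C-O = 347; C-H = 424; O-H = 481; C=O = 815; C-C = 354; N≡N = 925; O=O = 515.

Bonds broken (reactants):
  C-C: 2 × 354 = 708
  C-H: 10 × 424 = 4240
  C-O: 2 × 347 = 694
  O-H: 2 × 481 = 962
  O=O: 1 × 515 = 515
  Σ(broken) = 7119 kJ
Bonds formed (products):
  C-C: 2 × 354 = 708
  C-H: 8 × 424 = 3392
  C=O: 2 × 815 = 1630
  O-H: 4 × 481 = 1924
  Σ(formed) = 7654 kJ
ΔH = Σ(broken) − Σ(formed) = 7119 − 7654 = −535 kJ

ΔH ≈ −535 kJ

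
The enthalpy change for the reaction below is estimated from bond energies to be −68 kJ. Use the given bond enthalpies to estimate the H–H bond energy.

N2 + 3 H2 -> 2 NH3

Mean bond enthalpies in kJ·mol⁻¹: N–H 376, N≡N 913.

Let D be the H–H bond energy.
Σ(broken) = 3×D + 1×913 = 913 + 3D
Σ(formed) = 6×376 = 2256
ΔH = Σ(broken) − Σ(formed) = (913 + 3D) − (2256) = −1343 + 3D
Setting this equal to −68 kJ gives 3D = 1275, so D = 425 kJ/mol.

D(H–H) ≈ 425 kJ/mol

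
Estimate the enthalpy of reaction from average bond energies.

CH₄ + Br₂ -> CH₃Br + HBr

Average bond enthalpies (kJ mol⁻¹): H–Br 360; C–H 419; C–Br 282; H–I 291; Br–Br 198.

ΔH ≈ −25 kJ

Bonds broken (reactants):
  Br–Br: 1 × 198 = 198
  C–H: 4 × 419 = 1676
  Σ(broken) = 1874 kJ
Bonds formed (products):
  C–Br: 1 × 282 = 282
  C–H: 3 × 419 = 1257
  H–Br: 1 × 360 = 360
  Σ(formed) = 1899 kJ
ΔH = Σ(broken) − Σ(formed) = 1874 − 1899 = −25 kJ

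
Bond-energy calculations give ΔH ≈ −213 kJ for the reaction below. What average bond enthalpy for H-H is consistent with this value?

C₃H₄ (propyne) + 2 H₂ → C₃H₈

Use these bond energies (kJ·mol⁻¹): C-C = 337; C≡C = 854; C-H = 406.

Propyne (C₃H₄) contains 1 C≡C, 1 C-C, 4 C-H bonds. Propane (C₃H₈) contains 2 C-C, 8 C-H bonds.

Let D be the H-H bond energy.
Σ(broken) = 1×854 + 1×337 + 4×406 + 2×D = 2815 + 2D
Σ(formed) = 2×337 + 8×406 = 3922
ΔH = Σ(broken) − Σ(formed) = (2815 + 2D) − (3922) = −1107 + 2D
Setting this equal to −213 kJ gives 2D = 894, so D = 447 kJ/mol.

D(H-H) ≈ 447 kJ/mol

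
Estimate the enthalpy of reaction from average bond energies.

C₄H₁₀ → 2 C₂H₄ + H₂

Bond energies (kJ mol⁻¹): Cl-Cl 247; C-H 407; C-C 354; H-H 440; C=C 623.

ΔH ≈ +190 kJ

Bonds broken (reactants):
  C-C: 3 × 354 = 1062
  C-H: 10 × 407 = 4070
  Σ(broken) = 5132 kJ
Bonds formed (products):
  C-H: 8 × 407 = 3256
  C=C: 2 × 623 = 1246
  H-H: 1 × 440 = 440
  Σ(formed) = 4942 kJ
ΔH = Σ(broken) − Σ(formed) = 5132 − 4942 = +190 kJ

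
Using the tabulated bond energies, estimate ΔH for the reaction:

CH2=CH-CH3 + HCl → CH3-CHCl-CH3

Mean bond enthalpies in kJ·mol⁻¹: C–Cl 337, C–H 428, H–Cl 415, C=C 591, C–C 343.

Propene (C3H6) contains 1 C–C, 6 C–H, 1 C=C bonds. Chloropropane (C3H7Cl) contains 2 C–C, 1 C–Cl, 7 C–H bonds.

ΔH ≈ −102 kJ

Bonds broken (reactants):
  C–C: 1 × 343 = 343
  C–H: 6 × 428 = 2568
  C=C: 1 × 591 = 591
  H–Cl: 1 × 415 = 415
  Σ(broken) = 3917 kJ
Bonds formed (products):
  C–C: 2 × 343 = 686
  C–Cl: 1 × 337 = 337
  C–H: 7 × 428 = 2996
  Σ(formed) = 4019 kJ
ΔH = Σ(broken) − Σ(formed) = 3917 − 4019 = −102 kJ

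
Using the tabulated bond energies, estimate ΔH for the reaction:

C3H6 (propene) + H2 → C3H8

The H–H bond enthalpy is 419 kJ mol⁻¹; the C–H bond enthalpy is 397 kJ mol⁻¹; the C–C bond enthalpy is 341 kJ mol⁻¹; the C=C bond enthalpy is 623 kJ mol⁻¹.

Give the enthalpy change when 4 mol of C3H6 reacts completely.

Bonds broken (reactants):
  C–C: 1 × 341 = 341
  C–H: 6 × 397 = 2382
  C=C: 1 × 623 = 623
  H–H: 1 × 419 = 419
  Σ(broken) = 3765 kJ
Bonds formed (products):
  C–C: 2 × 341 = 682
  C–H: 8 × 397 = 3176
  Σ(formed) = 3858 kJ
ΔH = Σ(broken) − Σ(formed) = 3765 − 3858 = −93 kJ
For 4× the reaction as written: 4 × (−93) = −372 kJ

ΔH = −372 kJ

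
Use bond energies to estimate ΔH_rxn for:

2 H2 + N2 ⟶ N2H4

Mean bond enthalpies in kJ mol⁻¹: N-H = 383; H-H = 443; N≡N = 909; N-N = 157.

ΔH ≈ +106 kJ

Bonds broken (reactants):
  H-H: 2 × 443 = 886
  N≡N: 1 × 909 = 909
  Σ(broken) = 1795 kJ
Bonds formed (products):
  N-H: 4 × 383 = 1532
  N-N: 1 × 157 = 157
  Σ(formed) = 1689 kJ
ΔH = Σ(broken) − Σ(formed) = 1795 − 1689 = +106 kJ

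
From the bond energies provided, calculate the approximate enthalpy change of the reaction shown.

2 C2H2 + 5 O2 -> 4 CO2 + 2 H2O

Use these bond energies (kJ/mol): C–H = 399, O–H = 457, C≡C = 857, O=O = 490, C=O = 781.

ΔH ≈ −2316 kJ

Bonds broken (reactants):
  C≡C: 2 × 857 = 1714
  C–H: 4 × 399 = 1596
  O=O: 5 × 490 = 2450
  Σ(broken) = 5760 kJ
Bonds formed (products):
  C=O: 8 × 781 = 6248
  O–H: 4 × 457 = 1828
  Σ(formed) = 8076 kJ
ΔH = Σ(broken) − Σ(formed) = 5760 − 8076 = −2316 kJ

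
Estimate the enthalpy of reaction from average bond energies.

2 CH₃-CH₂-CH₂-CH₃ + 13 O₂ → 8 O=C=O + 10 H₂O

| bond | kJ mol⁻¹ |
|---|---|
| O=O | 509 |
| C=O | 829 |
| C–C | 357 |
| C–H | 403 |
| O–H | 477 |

Bonds broken (reactants):
  C–C: 6 × 357 = 2142
  C–H: 20 × 403 = 8060
  O=O: 13 × 509 = 6617
  Σ(broken) = 16819 kJ
Bonds formed (products):
  C=O: 16 × 829 = 13264
  O–H: 20 × 477 = 9540
  Σ(formed) = 22804 kJ
ΔH = Σ(broken) − Σ(formed) = 16819 − 22804 = −5985 kJ

ΔH ≈ −5985 kJ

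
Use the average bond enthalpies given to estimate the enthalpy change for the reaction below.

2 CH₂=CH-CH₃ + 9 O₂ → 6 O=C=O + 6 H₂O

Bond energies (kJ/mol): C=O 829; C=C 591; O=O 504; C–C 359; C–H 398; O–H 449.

ΔH ≈ −4124 kJ

Bonds broken (reactants):
  C–C: 2 × 359 = 718
  C–H: 12 × 398 = 4776
  C=C: 2 × 591 = 1182
  O=O: 9 × 504 = 4536
  Σ(broken) = 11212 kJ
Bonds formed (products):
  C=O: 12 × 829 = 9948
  O–H: 12 × 449 = 5388
  Σ(formed) = 15336 kJ
ΔH = Σ(broken) − Σ(formed) = 11212 − 15336 = −4124 kJ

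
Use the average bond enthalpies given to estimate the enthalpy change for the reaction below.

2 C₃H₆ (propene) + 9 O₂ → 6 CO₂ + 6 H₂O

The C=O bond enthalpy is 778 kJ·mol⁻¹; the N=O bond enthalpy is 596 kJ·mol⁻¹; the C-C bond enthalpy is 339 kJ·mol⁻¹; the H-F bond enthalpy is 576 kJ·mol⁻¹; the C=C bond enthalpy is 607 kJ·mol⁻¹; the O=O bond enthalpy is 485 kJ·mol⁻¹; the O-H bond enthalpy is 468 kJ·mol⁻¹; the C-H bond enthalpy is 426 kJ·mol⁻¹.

Bonds broken (reactants):
  C-C: 2 × 339 = 678
  C-H: 12 × 426 = 5112
  C=C: 2 × 607 = 1214
  O=O: 9 × 485 = 4365
  Σ(broken) = 11369 kJ
Bonds formed (products):
  C=O: 12 × 778 = 9336
  O-H: 12 × 468 = 5616
  Σ(formed) = 14952 kJ
ΔH = Σ(broken) − Σ(formed) = 11369 − 14952 = −3583 kJ

ΔH ≈ −3583 kJ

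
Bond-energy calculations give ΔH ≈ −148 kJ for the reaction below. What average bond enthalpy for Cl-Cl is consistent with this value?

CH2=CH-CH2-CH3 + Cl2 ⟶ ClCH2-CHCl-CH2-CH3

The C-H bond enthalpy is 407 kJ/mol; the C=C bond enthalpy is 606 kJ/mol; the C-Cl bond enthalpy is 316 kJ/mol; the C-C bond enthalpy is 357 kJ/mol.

D(Cl-Cl) ≈ 235 kJ/mol

Let D be the Cl-Cl bond energy.
Σ(broken) = 2×357 + 8×407 + 1×606 + 1×D = 4576 + D
Σ(formed) = 3×357 + 2×316 + 8×407 = 4959
ΔH = Σ(broken) − Σ(formed) = (4576 + D) − (4959) = −383 + D
Setting this equal to −148 kJ gives D = 235 kJ/mol.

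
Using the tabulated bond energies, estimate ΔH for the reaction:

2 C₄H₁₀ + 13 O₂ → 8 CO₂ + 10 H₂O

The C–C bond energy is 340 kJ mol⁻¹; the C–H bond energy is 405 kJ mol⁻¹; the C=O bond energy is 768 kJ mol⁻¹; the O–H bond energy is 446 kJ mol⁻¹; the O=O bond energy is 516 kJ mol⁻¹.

ΔH ≈ −4360 kJ

Bonds broken (reactants):
  C–C: 6 × 340 = 2040
  C–H: 20 × 405 = 8100
  O=O: 13 × 516 = 6708
  Σ(broken) = 16848 kJ
Bonds formed (products):
  C=O: 16 × 768 = 12288
  O–H: 20 × 446 = 8920
  Σ(formed) = 21208 kJ
ΔH = Σ(broken) − Σ(formed) = 16848 − 21208 = −4360 kJ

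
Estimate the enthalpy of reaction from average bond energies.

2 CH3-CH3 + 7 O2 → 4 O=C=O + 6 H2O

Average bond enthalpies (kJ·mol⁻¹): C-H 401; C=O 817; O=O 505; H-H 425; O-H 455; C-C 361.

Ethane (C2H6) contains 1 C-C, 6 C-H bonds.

Bonds broken (reactants):
  C-C: 2 × 361 = 722
  C-H: 12 × 401 = 4812
  O=O: 7 × 505 = 3535
  Σ(broken) = 9069 kJ
Bonds formed (products):
  C=O: 8 × 817 = 6536
  O-H: 12 × 455 = 5460
  Σ(formed) = 11996 kJ
ΔH = Σ(broken) − Σ(formed) = 9069 − 11996 = −2927 kJ

ΔH ≈ −2927 kJ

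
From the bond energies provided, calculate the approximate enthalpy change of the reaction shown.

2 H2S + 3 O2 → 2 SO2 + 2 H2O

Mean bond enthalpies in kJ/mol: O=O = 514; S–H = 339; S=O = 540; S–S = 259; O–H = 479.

ΔH ≈ −1178 kJ

Bonds broken (reactants):
  O=O: 3 × 514 = 1542
  S–H: 4 × 339 = 1356
  Σ(broken) = 2898 kJ
Bonds formed (products):
  O–H: 4 × 479 = 1916
  S=O: 4 × 540 = 2160
  Σ(formed) = 4076 kJ
ΔH = Σ(broken) − Σ(formed) = 2898 − 4076 = −1178 kJ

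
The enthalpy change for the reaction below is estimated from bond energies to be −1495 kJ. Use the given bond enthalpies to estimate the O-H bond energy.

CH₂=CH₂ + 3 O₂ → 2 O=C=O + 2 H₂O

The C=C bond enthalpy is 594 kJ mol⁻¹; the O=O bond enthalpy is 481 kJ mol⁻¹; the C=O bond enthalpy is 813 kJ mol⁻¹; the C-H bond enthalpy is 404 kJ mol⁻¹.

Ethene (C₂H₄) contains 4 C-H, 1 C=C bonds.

Let D be the O-H bond energy.
Σ(broken) = 4×404 + 1×594 + 3×481 = 3653
Σ(formed) = 4×813 + 4×D = 3252 + 4D
ΔH = Σ(broken) − Σ(formed) = (3653) − (3252 + 4D) = +401 − 4D
Setting this equal to −1495 kJ gives 4D = 1896, so D = 474 kJ/mol.

D(O-H) ≈ 474 kJ/mol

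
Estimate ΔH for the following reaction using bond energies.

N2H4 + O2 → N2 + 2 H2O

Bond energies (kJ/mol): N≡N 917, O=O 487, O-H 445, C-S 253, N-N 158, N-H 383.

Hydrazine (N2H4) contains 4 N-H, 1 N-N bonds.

ΔH ≈ −520 kJ

Bonds broken (reactants):
  N-H: 4 × 383 = 1532
  N-N: 1 × 158 = 158
  O=O: 1 × 487 = 487
  Σ(broken) = 2177 kJ
Bonds formed (products):
  N≡N: 1 × 917 = 917
  O-H: 4 × 445 = 1780
  Σ(formed) = 2697 kJ
ΔH = Σ(broken) − Σ(formed) = 2177 − 2697 = −520 kJ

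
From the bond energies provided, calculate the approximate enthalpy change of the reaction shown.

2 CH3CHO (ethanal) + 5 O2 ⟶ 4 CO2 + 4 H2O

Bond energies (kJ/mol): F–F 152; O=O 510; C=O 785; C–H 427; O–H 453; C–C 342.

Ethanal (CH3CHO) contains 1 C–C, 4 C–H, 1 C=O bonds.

ΔH ≈ −1684 kJ

Bonds broken (reactants):
  C–C: 2 × 342 = 684
  C–H: 8 × 427 = 3416
  C=O: 2 × 785 = 1570
  O=O: 5 × 510 = 2550
  Σ(broken) = 8220 kJ
Bonds formed (products):
  C=O: 8 × 785 = 6280
  O–H: 8 × 453 = 3624
  Σ(formed) = 9904 kJ
ΔH = Σ(broken) − Σ(formed) = 8220 − 9904 = −1684 kJ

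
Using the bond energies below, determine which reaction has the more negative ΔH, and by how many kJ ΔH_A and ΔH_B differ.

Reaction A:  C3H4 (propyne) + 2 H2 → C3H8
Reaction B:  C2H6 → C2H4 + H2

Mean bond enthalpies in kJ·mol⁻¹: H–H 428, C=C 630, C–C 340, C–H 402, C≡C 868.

Reaction A, by 310 kJ

Reaction A:
  Bonds broken (reactants):
    C≡C: 1 × 868 = 868
    C–C: 1 × 340 = 340
    C–H: 4 × 402 = 1608
    H–H: 2 × 428 = 856
    Σ(broken) = 3672 kJ
  Bonds formed (products):
    C–C: 2 × 340 = 680
    C–H: 8 × 402 = 3216
    Σ(formed) = 3896 kJ
  ΔH_A = 3672 − 3896 = −224 kJ
Reaction B:
  Bonds broken (reactants):
    C–C: 1 × 340 = 340
    C–H: 6 × 402 = 2412
    Σ(broken) = 2752 kJ
  Bonds formed (products):
    C–H: 4 × 402 = 1608
    C=C: 1 × 630 = 630
    H–H: 1 × 428 = 428
    Σ(formed) = 2666 kJ
  ΔH_B = 2752 − 2666 = +86 kJ
ΔH_A − ΔH_B = −310 kJ, so reaction A has the more negative ΔH; |ΔH_A − ΔH_B| = 310 kJ.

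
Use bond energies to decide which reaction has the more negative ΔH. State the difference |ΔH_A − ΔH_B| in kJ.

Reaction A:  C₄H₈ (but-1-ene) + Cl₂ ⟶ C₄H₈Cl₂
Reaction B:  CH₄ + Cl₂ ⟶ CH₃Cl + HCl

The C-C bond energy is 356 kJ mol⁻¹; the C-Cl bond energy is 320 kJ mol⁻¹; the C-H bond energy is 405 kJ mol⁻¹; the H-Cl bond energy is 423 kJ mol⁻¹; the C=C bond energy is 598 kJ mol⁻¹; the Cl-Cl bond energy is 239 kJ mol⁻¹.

Reaction A, by 60 kJ

Reaction A:
  Bonds broken (reactants):
    C-C: 2 × 356 = 712
    C-H: 8 × 405 = 3240
    C=C: 1 × 598 = 598
    Cl-Cl: 1 × 239 = 239
    Σ(broken) = 4789 kJ
  Bonds formed (products):
    C-C: 3 × 356 = 1068
    C-Cl: 2 × 320 = 640
    C-H: 8 × 405 = 3240
    Σ(formed) = 4948 kJ
  ΔH_A = 4789 − 4948 = −159 kJ
Reaction B:
  Bonds broken (reactants):
    C-H: 4 × 405 = 1620
    Cl-Cl: 1 × 239 = 239
    Σ(broken) = 1859 kJ
  Bonds formed (products):
    C-Cl: 1 × 320 = 320
    C-H: 3 × 405 = 1215
    H-Cl: 1 × 423 = 423
    Σ(formed) = 1958 kJ
  ΔH_B = 1859 − 1958 = −99 kJ
ΔH_A − ΔH_B = −60 kJ, so reaction A has the more negative ΔH; |ΔH_A − ΔH_B| = 60 kJ.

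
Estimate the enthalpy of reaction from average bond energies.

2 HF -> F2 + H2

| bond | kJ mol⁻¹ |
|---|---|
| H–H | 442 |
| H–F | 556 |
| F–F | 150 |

ΔH ≈ +520 kJ

Bonds broken (reactants):
  H–F: 2 × 556 = 1112
  Σ(broken) = 1112 kJ
Bonds formed (products):
  F–F: 1 × 150 = 150
  H–H: 1 × 442 = 442
  Σ(formed) = 592 kJ
ΔH = Σ(broken) − Σ(formed) = 1112 − 592 = +520 kJ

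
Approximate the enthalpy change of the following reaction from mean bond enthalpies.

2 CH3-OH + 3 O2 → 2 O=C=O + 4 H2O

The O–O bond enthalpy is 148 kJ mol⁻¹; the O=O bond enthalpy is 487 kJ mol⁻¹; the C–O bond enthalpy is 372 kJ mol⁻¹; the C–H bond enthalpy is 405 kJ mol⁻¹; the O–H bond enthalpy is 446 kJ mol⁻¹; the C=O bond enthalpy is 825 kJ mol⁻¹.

ΔH ≈ −1341 kJ

Bonds broken (reactants):
  C–H: 6 × 405 = 2430
  C–O: 2 × 372 = 744
  O–H: 2 × 446 = 892
  O=O: 3 × 487 = 1461
  Σ(broken) = 5527 kJ
Bonds formed (products):
  C=O: 4 × 825 = 3300
  O–H: 8 × 446 = 3568
  Σ(formed) = 6868 kJ
ΔH = Σ(broken) − Σ(formed) = 5527 − 6868 = −1341 kJ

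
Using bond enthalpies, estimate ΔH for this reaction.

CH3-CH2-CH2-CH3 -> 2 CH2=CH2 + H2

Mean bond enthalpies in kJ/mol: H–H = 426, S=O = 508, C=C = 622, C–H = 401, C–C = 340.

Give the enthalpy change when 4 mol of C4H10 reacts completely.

ΔH = +608 kJ

Bonds broken (reactants):
  C–C: 3 × 340 = 1020
  C–H: 10 × 401 = 4010
  Σ(broken) = 5030 kJ
Bonds formed (products):
  C–H: 8 × 401 = 3208
  C=C: 2 × 622 = 1244
  H–H: 1 × 426 = 426
  Σ(formed) = 4878 kJ
ΔH = Σ(broken) − Σ(formed) = 5030 − 4878 = +152 kJ
For 4× the reaction as written: 4 × (+152) = +608 kJ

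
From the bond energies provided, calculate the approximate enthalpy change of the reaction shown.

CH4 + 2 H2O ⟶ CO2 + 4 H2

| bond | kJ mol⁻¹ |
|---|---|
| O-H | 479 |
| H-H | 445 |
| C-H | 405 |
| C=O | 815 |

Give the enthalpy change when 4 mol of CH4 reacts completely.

Bonds broken (reactants):
  C-H: 4 × 405 = 1620
  O-H: 4 × 479 = 1916
  Σ(broken) = 3536 kJ
Bonds formed (products):
  C=O: 2 × 815 = 1630
  H-H: 4 × 445 = 1780
  Σ(formed) = 3410 kJ
ΔH = Σ(broken) − Σ(formed) = 3536 − 3410 = +126 kJ
For 4× the reaction as written: 4 × (+126) = +504 kJ

ΔH = +504 kJ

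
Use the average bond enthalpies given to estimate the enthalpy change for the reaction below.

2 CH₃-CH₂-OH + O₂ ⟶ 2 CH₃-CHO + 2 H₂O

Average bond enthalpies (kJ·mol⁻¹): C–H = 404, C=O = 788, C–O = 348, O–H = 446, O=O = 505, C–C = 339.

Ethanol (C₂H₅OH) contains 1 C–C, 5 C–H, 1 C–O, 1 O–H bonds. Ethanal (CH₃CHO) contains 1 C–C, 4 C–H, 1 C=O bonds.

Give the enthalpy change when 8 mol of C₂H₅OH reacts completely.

ΔH = −1836 kJ

Bonds broken (reactants):
  C–C: 2 × 339 = 678
  C–H: 10 × 404 = 4040
  C–O: 2 × 348 = 696
  O–H: 2 × 446 = 892
  O=O: 1 × 505 = 505
  Σ(broken) = 6811 kJ
Bonds formed (products):
  C–C: 2 × 339 = 678
  C–H: 8 × 404 = 3232
  C=O: 2 × 788 = 1576
  O–H: 4 × 446 = 1784
  Σ(formed) = 7270 kJ
ΔH = Σ(broken) − Σ(formed) = 6811 − 7270 = −459 kJ
For 4× the reaction as written: 4 × (−459) = −1836 kJ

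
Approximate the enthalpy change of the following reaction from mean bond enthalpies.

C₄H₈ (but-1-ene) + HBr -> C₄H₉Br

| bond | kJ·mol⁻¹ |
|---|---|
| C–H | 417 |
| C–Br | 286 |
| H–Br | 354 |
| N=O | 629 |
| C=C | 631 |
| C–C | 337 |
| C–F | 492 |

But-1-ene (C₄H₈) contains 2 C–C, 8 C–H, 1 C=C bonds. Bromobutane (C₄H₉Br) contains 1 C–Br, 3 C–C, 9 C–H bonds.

ΔH ≈ −55 kJ

Bonds broken (reactants):
  C–C: 2 × 337 = 674
  C–H: 8 × 417 = 3336
  C=C: 1 × 631 = 631
  H–Br: 1 × 354 = 354
  Σ(broken) = 4995 kJ
Bonds formed (products):
  C–Br: 1 × 286 = 286
  C–C: 3 × 337 = 1011
  C–H: 9 × 417 = 3753
  Σ(formed) = 5050 kJ
ΔH = Σ(broken) − Σ(formed) = 4995 − 5050 = −55 kJ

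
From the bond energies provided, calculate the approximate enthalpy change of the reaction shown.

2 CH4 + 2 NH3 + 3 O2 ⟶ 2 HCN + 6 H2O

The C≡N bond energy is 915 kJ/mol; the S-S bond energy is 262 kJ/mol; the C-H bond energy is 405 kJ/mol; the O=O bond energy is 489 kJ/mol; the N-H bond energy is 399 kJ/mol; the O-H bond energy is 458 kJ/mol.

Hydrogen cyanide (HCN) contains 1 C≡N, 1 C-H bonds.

Bonds broken (reactants):
  C-H: 8 × 405 = 3240
  N-H: 6 × 399 = 2394
  O=O: 3 × 489 = 1467
  Σ(broken) = 7101 kJ
Bonds formed (products):
  C≡N: 2 × 915 = 1830
  C-H: 2 × 405 = 810
  O-H: 12 × 458 = 5496
  Σ(formed) = 8136 kJ
ΔH = Σ(broken) − Σ(formed) = 7101 − 8136 = −1035 kJ

ΔH ≈ −1035 kJ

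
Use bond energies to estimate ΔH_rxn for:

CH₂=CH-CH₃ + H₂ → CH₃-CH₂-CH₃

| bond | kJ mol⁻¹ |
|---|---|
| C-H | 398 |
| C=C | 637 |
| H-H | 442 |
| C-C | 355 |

Bonds broken (reactants):
  C-C: 1 × 355 = 355
  C-H: 6 × 398 = 2388
  C=C: 1 × 637 = 637
  H-H: 1 × 442 = 442
  Σ(broken) = 3822 kJ
Bonds formed (products):
  C-C: 2 × 355 = 710
  C-H: 8 × 398 = 3184
  Σ(formed) = 3894 kJ
ΔH = Σ(broken) − Σ(formed) = 3822 − 3894 = −72 kJ

ΔH ≈ −72 kJ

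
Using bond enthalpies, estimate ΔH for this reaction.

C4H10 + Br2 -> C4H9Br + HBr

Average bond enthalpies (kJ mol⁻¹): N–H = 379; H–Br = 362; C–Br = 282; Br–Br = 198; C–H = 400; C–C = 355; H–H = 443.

ΔH ≈ −46 kJ

Bonds broken (reactants):
  Br–Br: 1 × 198 = 198
  C–C: 3 × 355 = 1065
  C–H: 10 × 400 = 4000
  Σ(broken) = 5263 kJ
Bonds formed (products):
  C–Br: 1 × 282 = 282
  C–C: 3 × 355 = 1065
  C–H: 9 × 400 = 3600
  H–Br: 1 × 362 = 362
  Σ(formed) = 5309 kJ
ΔH = Σ(broken) − Σ(formed) = 5263 − 5309 = −46 kJ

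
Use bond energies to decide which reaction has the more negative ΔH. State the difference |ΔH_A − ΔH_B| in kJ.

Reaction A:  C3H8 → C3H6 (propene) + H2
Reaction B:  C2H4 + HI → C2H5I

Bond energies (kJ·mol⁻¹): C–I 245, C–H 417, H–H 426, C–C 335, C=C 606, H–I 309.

Reaction A:
  Bonds broken (reactants):
    C–C: 2 × 335 = 670
    C–H: 8 × 417 = 3336
    Σ(broken) = 4006 kJ
  Bonds formed (products):
    C–C: 1 × 335 = 335
    C–H: 6 × 417 = 2502
    C=C: 1 × 606 = 606
    H–H: 1 × 426 = 426
    Σ(formed) = 3869 kJ
  ΔH_A = 4006 − 3869 = +137 kJ
Reaction B:
  Bonds broken (reactants):
    C–H: 4 × 417 = 1668
    C=C: 1 × 606 = 606
    H–I: 1 × 309 = 309
    Σ(broken) = 2583 kJ
  Bonds formed (products):
    C–C: 1 × 335 = 335
    C–H: 5 × 417 = 2085
    C–I: 1 × 245 = 245
    Σ(formed) = 2665 kJ
  ΔH_B = 2583 − 2665 = −82 kJ
ΔH_A − ΔH_B = +219 kJ, so reaction B has the more negative ΔH; |ΔH_A − ΔH_B| = 219 kJ.

Reaction B, by 219 kJ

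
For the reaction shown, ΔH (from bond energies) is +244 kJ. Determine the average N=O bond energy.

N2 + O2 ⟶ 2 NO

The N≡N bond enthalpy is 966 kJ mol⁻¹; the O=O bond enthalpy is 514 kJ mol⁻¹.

Let D be the N=O bond energy.
Σ(broken) = 1×966 + 1×514 = 1480
Σ(formed) = 2×D = 2D
ΔH = Σ(broken) − Σ(formed) = (1480) − (2D) = +1480 − 2D
Setting this equal to +244 kJ gives 2D = 1236, so D = 618 kJ/mol.

D(N=O) ≈ 618 kJ/mol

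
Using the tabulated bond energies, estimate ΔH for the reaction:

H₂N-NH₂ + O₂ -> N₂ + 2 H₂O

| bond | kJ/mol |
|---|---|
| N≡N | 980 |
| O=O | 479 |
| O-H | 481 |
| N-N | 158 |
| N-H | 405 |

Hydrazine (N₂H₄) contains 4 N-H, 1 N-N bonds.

ΔH ≈ −647 kJ

Bonds broken (reactants):
  N-H: 4 × 405 = 1620
  N-N: 1 × 158 = 158
  O=O: 1 × 479 = 479
  Σ(broken) = 2257 kJ
Bonds formed (products):
  N≡N: 1 × 980 = 980
  O-H: 4 × 481 = 1924
  Σ(formed) = 2904 kJ
ΔH = Σ(broken) − Σ(formed) = 2257 − 2904 = −647 kJ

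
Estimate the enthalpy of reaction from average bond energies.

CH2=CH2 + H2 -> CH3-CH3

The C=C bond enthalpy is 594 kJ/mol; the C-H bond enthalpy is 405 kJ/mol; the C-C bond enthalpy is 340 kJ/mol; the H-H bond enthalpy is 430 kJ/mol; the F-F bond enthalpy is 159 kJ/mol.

ΔH ≈ −126 kJ

Bonds broken (reactants):
  C-H: 4 × 405 = 1620
  C=C: 1 × 594 = 594
  H-H: 1 × 430 = 430
  Σ(broken) = 2644 kJ
Bonds formed (products):
  C-C: 1 × 340 = 340
  C-H: 6 × 405 = 2430
  Σ(formed) = 2770 kJ
ΔH = Σ(broken) − Σ(formed) = 2644 − 2770 = −126 kJ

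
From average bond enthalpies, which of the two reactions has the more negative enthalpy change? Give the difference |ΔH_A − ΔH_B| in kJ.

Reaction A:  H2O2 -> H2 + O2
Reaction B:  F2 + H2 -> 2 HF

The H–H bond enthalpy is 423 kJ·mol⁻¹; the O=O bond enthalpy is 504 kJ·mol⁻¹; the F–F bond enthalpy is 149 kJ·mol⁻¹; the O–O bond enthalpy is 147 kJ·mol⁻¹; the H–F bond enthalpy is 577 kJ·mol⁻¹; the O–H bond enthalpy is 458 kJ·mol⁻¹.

Reaction A:
  Bonds broken (reactants):
    O–H: 2 × 458 = 916
    O–O: 1 × 147 = 147
    Σ(broken) = 1063 kJ
  Bonds formed (products):
    H–H: 1 × 423 = 423
    O=O: 1 × 504 = 504
    Σ(formed) = 927 kJ
  ΔH_A = 1063 − 927 = +136 kJ
Reaction B:
  Bonds broken (reactants):
    F–F: 1 × 149 = 149
    H–H: 1 × 423 = 423
    Σ(broken) = 572 kJ
  Bonds formed (products):
    H–F: 2 × 577 = 1154
    Σ(formed) = 1154 kJ
  ΔH_B = 572 − 1154 = −582 kJ
ΔH_A − ΔH_B = +718 kJ, so reaction B has the more negative ΔH; |ΔH_A − ΔH_B| = 718 kJ.

Reaction B, by 718 kJ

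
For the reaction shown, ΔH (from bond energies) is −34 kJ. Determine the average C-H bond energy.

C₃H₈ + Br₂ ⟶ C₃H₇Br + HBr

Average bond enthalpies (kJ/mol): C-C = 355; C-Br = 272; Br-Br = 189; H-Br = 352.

Let D be the C-H bond energy.
Σ(broken) = 1×189 + 2×355 + 8×D = 899 + 8D
Σ(formed) = 1×272 + 2×355 + 7×D + 1×352 = 1334 + 7D
ΔH = Σ(broken) − Σ(formed) = (899 + 8D) − (1334 + 7D) = −435 + D
Setting this equal to −34 kJ gives D = 401 kJ/mol.

D(C-H) ≈ 401 kJ/mol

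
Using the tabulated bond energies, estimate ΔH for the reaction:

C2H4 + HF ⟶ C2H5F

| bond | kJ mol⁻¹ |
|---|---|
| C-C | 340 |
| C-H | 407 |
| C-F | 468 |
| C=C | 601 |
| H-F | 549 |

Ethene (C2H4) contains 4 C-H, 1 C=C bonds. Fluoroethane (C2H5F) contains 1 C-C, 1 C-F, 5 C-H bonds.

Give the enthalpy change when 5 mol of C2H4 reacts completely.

Bonds broken (reactants):
  C-H: 4 × 407 = 1628
  C=C: 1 × 601 = 601
  H-F: 1 × 549 = 549
  Σ(broken) = 2778 kJ
Bonds formed (products):
  C-C: 1 × 340 = 340
  C-F: 1 × 468 = 468
  C-H: 5 × 407 = 2035
  Σ(formed) = 2843 kJ
ΔH = Σ(broken) − Σ(formed) = 2778 − 2843 = −65 kJ
For 5× the reaction as written: 5 × (−65) = −325 kJ

ΔH = −325 kJ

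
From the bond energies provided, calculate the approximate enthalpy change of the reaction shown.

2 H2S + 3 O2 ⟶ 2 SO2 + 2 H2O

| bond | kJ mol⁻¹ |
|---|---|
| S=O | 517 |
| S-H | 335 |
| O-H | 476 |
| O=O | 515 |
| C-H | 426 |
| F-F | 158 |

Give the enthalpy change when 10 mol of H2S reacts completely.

Bonds broken (reactants):
  O=O: 3 × 515 = 1545
  S-H: 4 × 335 = 1340
  Σ(broken) = 2885 kJ
Bonds formed (products):
  O-H: 4 × 476 = 1904
  S=O: 4 × 517 = 2068
  Σ(formed) = 3972 kJ
ΔH = Σ(broken) − Σ(formed) = 2885 − 3972 = −1087 kJ
For 5× the reaction as written: 5 × (−1087) = −5435 kJ

ΔH = −5435 kJ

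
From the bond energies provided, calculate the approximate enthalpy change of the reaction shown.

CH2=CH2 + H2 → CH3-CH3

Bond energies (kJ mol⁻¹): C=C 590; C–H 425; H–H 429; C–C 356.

Bonds broken (reactants):
  C–H: 4 × 425 = 1700
  C=C: 1 × 590 = 590
  H–H: 1 × 429 = 429
  Σ(broken) = 2719 kJ
Bonds formed (products):
  C–C: 1 × 356 = 356
  C–H: 6 × 425 = 2550
  Σ(formed) = 2906 kJ
ΔH = Σ(broken) − Σ(formed) = 2719 − 2906 = −187 kJ

ΔH ≈ −187 kJ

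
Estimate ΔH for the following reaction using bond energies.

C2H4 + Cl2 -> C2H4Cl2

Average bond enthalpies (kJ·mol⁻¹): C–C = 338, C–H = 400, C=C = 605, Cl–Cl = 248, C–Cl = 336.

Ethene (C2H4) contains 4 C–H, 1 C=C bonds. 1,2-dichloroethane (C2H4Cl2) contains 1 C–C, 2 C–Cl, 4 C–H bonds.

Bonds broken (reactants):
  C–H: 4 × 400 = 1600
  C=C: 1 × 605 = 605
  Cl–Cl: 1 × 248 = 248
  Σ(broken) = 2453 kJ
Bonds formed (products):
  C–C: 1 × 338 = 338
  C–Cl: 2 × 336 = 672
  C–H: 4 × 400 = 1600
  Σ(formed) = 2610 kJ
ΔH = Σ(broken) − Σ(formed) = 2453 − 2610 = −157 kJ

ΔH ≈ −157 kJ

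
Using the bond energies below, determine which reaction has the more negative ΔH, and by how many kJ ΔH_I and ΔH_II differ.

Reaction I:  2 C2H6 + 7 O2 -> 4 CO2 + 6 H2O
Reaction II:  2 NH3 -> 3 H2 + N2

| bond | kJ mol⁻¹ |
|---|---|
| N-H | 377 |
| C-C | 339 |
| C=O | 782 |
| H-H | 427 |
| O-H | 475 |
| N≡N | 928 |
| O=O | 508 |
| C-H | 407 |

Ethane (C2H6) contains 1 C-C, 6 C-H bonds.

Reaction I, by 2891 kJ

Reaction I:
  Bonds broken (reactants):
    C-C: 2 × 339 = 678
    C-H: 12 × 407 = 4884
    O=O: 7 × 508 = 3556
    Σ(broken) = 9118 kJ
  Bonds formed (products):
    C=O: 8 × 782 = 6256
    O-H: 12 × 475 = 5700
    Σ(formed) = 11956 kJ
  ΔH_I = 9118 − 11956 = −2838 kJ
Reaction II:
  Bonds broken (reactants):
    N-H: 6 × 377 = 2262
    Σ(broken) = 2262 kJ
  Bonds formed (products):
    H-H: 3 × 427 = 1281
    N≡N: 1 × 928 = 928
    Σ(formed) = 2209 kJ
  ΔH_II = 2262 − 2209 = +53 kJ
ΔH_I − ΔH_II = −2891 kJ, so reaction I has the more negative ΔH; |ΔH_I − ΔH_II| = 2891 kJ.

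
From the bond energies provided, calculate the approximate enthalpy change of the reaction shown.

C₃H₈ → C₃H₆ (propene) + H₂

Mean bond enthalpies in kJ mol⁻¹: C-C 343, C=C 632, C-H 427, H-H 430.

ΔH ≈ +135 kJ

Bonds broken (reactants):
  C-C: 2 × 343 = 686
  C-H: 8 × 427 = 3416
  Σ(broken) = 4102 kJ
Bonds formed (products):
  C-C: 1 × 343 = 343
  C-H: 6 × 427 = 2562
  C=C: 1 × 632 = 632
  H-H: 1 × 430 = 430
  Σ(formed) = 3967 kJ
ΔH = Σ(broken) − Σ(formed) = 4102 − 3967 = +135 kJ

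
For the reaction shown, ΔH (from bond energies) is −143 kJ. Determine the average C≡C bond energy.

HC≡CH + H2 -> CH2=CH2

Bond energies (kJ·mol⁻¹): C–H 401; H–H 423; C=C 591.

Let D be the C≡C bond energy.
Σ(broken) = 1×D + 2×401 + 1×423 = 1225 + D
Σ(formed) = 4×401 + 1×591 = 2195
ΔH = Σ(broken) − Σ(formed) = (1225 + D) − (2195) = −970 + D
Setting this equal to −143 kJ gives D = 827 kJ/mol.

D(C≡C) ≈ 827 kJ/mol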